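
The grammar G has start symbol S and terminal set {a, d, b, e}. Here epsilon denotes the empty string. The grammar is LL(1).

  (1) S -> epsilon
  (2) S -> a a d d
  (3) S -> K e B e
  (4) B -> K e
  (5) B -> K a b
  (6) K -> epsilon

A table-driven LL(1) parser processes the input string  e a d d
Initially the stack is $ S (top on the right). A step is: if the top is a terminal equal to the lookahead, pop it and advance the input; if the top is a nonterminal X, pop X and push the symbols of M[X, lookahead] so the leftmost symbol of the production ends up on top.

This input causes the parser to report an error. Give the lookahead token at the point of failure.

     Stack      Input      Action
  1  $ S        e a d d $  expand S -> K e B e
  2  $ e B e K  e a d d $  expand K -> epsilon
  3  $ e B e    e a d d $  match e
  4  $ e B      a d d $    expand B -> K a b
  5  $ e b a K  a d d $    expand K -> epsilon
  6  $ e b a    a d d $    match a
  7  $ e b      d d $      error: top is terminal b but lookahead is d

d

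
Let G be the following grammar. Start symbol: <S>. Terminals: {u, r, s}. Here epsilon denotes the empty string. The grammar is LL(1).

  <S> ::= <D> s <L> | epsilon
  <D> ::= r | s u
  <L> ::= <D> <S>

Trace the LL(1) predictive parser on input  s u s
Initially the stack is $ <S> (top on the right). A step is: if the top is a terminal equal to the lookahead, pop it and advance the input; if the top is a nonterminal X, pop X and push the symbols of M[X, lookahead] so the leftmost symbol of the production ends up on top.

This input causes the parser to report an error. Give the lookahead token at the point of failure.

     Stack        Input    Action
  1  $ <S>        s u s $  expand <S> ::= <D> s <L>
  2  $ <L> s <D>  s u s $  expand <D> ::= s u
  3  $ <L> s u s  s u s $  match s
  4  $ <L> s u    u s $    match u
  5  $ <L> s      s $      match s
  6  $ <L>        $        error: M[<L>, $] is empty

$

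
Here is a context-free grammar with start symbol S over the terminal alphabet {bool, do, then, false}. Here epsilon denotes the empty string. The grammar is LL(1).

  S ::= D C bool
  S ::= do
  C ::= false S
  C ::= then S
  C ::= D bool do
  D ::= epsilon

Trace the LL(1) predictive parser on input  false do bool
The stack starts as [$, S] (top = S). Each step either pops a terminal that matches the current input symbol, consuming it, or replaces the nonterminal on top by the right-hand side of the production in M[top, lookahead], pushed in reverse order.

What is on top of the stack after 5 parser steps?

do

     Stack           Input            Action
  1  $ S             false do bool $  expand S ::= D C bool
  2  $ bool C D      false do bool $  expand D ::= epsilon
  3  $ bool C        false do bool $  expand C ::= false S
  4  $ bool S false  false do bool $  match false
  5  $ bool S        do bool $        expand S ::= do
Stack after step 5: $ bool do (top = do).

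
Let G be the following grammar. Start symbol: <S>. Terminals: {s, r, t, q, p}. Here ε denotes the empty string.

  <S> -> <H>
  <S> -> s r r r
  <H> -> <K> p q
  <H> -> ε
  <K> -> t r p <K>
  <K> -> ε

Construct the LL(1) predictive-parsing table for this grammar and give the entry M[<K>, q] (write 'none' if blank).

FIRST(<K>) = {ε, t}
FIRST(<H>) = {ε, p, t}  (via <K> p q)
FIRST(<S>) = {ε, p, s, t}  (via <H>)
FOLLOW(<S>) includes $ since <S> is the start symbol.
FOLLOW(<K>): in <H>-><K> p q, <K> is followed by p q with FIRST {p}; in <K>->t r p <K>, the suffix after <K> is empty (adds nothing new). Thus FOLLOW(<K>) = {p}.
For <K> -> t r p <K>: FIRST(t r p <K>) = {t}, so it goes in M[<K>, t] for t ∈ {t}.
For <K> -> ε: FIRST(ε) = {ε}, so it goes in M[<K>, t] for t ∈ {}; since ε ∈ FIRST, also for every t ∈ FOLLOW(<K>) = {p}.
None of these place a production in M[<K>, q].

none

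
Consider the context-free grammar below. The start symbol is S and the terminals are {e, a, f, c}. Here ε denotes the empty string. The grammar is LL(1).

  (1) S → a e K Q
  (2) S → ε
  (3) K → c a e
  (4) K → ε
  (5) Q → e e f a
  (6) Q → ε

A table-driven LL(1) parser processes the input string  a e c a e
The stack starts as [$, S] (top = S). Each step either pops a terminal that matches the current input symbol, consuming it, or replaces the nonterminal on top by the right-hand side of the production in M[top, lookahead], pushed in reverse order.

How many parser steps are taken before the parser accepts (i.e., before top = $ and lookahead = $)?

     Stack      Input        Action
  1  $ S        a e c a e $  expand S → a e K Q
  2  $ Q K e a  a e c a e $  match a
  3  $ Q K e    e c a e $    match e
  4  $ Q K      c a e $      expand K → c a e
  5  $ Q e a c  c a e $      match c
  6  $ Q e a    a e $        match a
  7  $ Q e      e $          match e
  8  $ Q        $            expand Q → ε
Accept reached after 8 steps.

8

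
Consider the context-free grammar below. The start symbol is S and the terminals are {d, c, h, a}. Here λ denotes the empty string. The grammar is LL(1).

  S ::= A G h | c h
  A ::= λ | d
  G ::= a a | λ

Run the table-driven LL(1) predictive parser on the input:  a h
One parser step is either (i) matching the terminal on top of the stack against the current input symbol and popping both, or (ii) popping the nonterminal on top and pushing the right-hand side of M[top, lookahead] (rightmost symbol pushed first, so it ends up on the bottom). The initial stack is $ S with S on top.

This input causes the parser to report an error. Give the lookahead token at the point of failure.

h

     Stack    Input  Action
  1  $ S      a h $  expand S ::= A G h
  2  $ h G A  a h $  expand A ::= λ
  3  $ h G    a h $  expand G ::= a a
  4  $ h a a  a h $  match a
  5  $ h a    h $    error: top is terminal a but lookahead is h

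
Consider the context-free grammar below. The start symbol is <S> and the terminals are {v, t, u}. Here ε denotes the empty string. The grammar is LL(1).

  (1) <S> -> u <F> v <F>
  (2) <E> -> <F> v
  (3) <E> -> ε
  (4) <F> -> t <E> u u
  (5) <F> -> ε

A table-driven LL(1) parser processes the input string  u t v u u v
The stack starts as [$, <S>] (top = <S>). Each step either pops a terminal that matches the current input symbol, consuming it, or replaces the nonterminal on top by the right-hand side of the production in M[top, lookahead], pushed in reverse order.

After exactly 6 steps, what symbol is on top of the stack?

     Stack              Input          Action
  1  $ <S>              u t v u u v $  expand <S> -> u <F> v <F>
  2  $ <F> v <F> u      u t v u u v $  match u
  3  $ <F> v <F>        t v u u v $    expand <F> -> t <E> u u
  4  $ <F> v u u <E> t  t v u u v $    match t
  5  $ <F> v u u <E>    v u u v $      expand <E> -> <F> v
  6  $ <F> v u u v <F>  v u u v $      expand <F> -> ε
Stack after step 6: $ <F> v u u v (top = v).

v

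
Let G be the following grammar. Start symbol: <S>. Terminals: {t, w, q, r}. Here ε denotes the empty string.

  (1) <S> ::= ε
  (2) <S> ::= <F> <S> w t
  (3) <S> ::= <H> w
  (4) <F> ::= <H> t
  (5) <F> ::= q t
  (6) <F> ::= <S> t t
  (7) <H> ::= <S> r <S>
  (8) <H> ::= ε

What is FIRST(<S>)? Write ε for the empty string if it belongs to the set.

{ε, q, r, t, w}

FIRST(<S>): from <S>::=ε we get {ε}; from <S>::=<F> <S> w t we get {q, r, t, w}; from <S>::=<H> w we get {q, r, t, w}. So FIRST(<S>) = {ε, q, r, t, w}.
FIRST(<H>): from <H>::=<S> r <S> we get {q, r, t, w}; from <H>::=ε we get {ε}. So FIRST(<H>) = {ε, q, r, t, w}.
FIRST(<F>): from <F>::=<H> t we get {q, r, t, w}; from <F>::=q t we get {q}; from <F>::=<S> t t we get {q, r, t, w}. So FIRST(<F>) = {q, r, t, w}.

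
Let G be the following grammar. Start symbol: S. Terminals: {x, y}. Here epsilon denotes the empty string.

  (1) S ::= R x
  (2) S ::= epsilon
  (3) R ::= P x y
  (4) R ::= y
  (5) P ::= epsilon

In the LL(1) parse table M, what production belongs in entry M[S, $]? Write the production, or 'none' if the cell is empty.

S ::= epsilon

FIRST(P): from P::=epsilon we get {epsilon}. So FIRST(P) = {epsilon}.
FIRST(R): from R::=P x y we get {x}; from R::=y we get {y}. So FIRST(R) = {x, y}.
FIRST(S): from S::=R x we get {x, y}; from S::=epsilon we get {epsilon}. So FIRST(S) = {epsilon, x, y}.
FOLLOW(S) includes $ since S is the start symbol.
FOLLOW(S): S appears on no right-hand side. Thus FOLLOW(S) = {$}.
For S ::= R x: FIRST(R x) = {x, y}, so it goes in M[S, t] for t ∈ {x, y}.
For S ::= epsilon: FIRST(epsilon) = {epsilon}, so it goes in M[S, t] for t ∈ {}; since epsilon ∈ FIRST, also for every t ∈ FOLLOW(S) = {$}.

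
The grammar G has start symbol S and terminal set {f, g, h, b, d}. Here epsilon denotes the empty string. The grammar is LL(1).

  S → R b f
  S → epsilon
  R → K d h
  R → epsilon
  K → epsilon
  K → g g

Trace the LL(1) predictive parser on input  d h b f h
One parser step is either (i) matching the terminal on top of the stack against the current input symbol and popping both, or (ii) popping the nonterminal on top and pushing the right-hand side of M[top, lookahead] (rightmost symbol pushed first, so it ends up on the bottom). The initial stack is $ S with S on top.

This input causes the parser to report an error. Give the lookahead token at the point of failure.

step 1: stack=$ S  input=d h b f h $  — expand S → R b f
step 2: stack=$ f b R  input=d h b f h $  — expand R → K d h
step 3: stack=$ f b h d K  input=d h b f h $  — expand K → epsilon
step 4: stack=$ f b h d  input=d h b f h $  — match d
step 5: stack=$ f b h  input=h b f h $  — match h
step 6: stack=$ f b  input=b f h $  — match b
step 7: stack=$ f  input=f h $  — match f
step 8: stack=$  input=h $  — error: stack empty but input remains

h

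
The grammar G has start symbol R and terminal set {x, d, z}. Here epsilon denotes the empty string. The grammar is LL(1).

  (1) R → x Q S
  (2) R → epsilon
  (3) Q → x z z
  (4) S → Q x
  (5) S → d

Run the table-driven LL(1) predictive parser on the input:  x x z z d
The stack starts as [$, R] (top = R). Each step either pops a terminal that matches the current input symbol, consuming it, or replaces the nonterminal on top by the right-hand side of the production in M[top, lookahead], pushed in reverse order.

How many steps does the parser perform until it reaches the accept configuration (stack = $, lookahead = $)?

8

     Stack      Input        Action
  1  $ R        x x z z d $  expand R → x Q S
  2  $ S Q x    x x z z d $  match x
  3  $ S Q      x z z d $    expand Q → x z z
  4  $ S z z x  x z z d $    match x
  5  $ S z z    z z d $      match z
  6  $ S z      z d $        match z
  7  $ S        d $          expand S → d
  8  $ d        d $          match d
Accept reached after 8 steps.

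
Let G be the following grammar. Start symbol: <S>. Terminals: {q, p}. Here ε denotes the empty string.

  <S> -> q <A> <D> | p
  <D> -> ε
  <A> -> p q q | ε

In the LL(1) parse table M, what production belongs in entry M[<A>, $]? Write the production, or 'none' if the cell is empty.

FIRST(<S>) = {p, q}
FIRST(<D>) = {ε}
FIRST(<A>) = {ε, p}
FOLLOW(<S>) includes $ since <S> is the start symbol.
FOLLOW(<S>): <S> appears on no right-hand side. Thus FOLLOW(<S>) = {$}.
FOLLOW(<A>): in <S>->q <A> <D>, <A> is followed by <D> with FIRST {ε}; in <S>->q <A> <D>, the suffix after <A> is nullable, so FOLLOW(<A>) ⊇ FOLLOW(<S>) = {$}. Thus FOLLOW(<A>) = {$}.
For <A> -> p q q: FIRST(p q q) = {p}, so it goes in M[<A>, t] for t ∈ {p}.
For <A> -> ε: FIRST(ε) = {ε}, so it goes in M[<A>, t] for t ∈ {}; since ε ∈ FIRST, also for every t ∈ FOLLOW(<A>) = {$}.

<A> -> ε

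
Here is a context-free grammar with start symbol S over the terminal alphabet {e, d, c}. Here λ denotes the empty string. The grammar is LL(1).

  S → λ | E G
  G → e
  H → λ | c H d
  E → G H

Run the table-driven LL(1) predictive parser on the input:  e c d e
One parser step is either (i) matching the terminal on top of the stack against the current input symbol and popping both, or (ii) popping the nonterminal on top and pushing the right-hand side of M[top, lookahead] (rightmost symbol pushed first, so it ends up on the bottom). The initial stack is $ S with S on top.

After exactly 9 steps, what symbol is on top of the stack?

e

step 1: stack=$ S  input=e c d e $  — expand S → E G
step 2: stack=$ G E  input=e c d e $  — expand E → G H
step 3: stack=$ G H G  input=e c d e $  — expand G → e
step 4: stack=$ G H e  input=e c d e $  — match e
step 5: stack=$ G H  input=c d e $  — expand H → c H d
step 6: stack=$ G d H c  input=c d e $  — match c
step 7: stack=$ G d H  input=d e $  — expand H → λ
step 8: stack=$ G d  input=d e $  — match d
step 9: stack=$ G  input=e $  — expand G → e
Stack after step 9: $ e (top = e).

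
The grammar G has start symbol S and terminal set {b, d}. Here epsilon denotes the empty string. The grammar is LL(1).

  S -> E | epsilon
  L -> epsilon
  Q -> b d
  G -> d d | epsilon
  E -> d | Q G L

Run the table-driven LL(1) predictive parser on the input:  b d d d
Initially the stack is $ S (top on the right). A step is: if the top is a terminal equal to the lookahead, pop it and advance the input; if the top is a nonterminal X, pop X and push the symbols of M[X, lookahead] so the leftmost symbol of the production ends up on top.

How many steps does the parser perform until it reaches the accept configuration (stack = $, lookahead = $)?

step 1: stack=$ S  input=b d d d $  — expand S -> E
step 2: stack=$ E  input=b d d d $  — expand E -> Q G L
step 3: stack=$ L G Q  input=b d d d $  — expand Q -> b d
step 4: stack=$ L G d b  input=b d d d $  — match b
step 5: stack=$ L G d  input=d d d $  — match d
step 6: stack=$ L G  input=d d $  — expand G -> d d
step 7: stack=$ L d d  input=d d $  — match d
step 8: stack=$ L d  input=d $  — match d
step 9: stack=$ L  input=$  — expand L -> epsilon
Accept reached after 9 steps.

9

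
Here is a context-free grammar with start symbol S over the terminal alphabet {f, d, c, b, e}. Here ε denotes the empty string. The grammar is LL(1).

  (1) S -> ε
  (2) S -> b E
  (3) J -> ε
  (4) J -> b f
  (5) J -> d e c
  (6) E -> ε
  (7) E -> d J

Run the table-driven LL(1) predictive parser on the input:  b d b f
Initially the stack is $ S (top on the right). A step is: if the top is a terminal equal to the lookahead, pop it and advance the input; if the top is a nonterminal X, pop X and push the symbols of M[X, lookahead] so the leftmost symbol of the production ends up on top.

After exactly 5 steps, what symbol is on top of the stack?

b

     Stack  Input      Action
  1  $ S    b d b f $  expand S -> b E
  2  $ E b  b d b f $  match b
  3  $ E    d b f $    expand E -> d J
  4  $ J d  d b f $    match d
  5  $ J    b f $      expand J -> b f
Stack after step 5: $ f b (top = b).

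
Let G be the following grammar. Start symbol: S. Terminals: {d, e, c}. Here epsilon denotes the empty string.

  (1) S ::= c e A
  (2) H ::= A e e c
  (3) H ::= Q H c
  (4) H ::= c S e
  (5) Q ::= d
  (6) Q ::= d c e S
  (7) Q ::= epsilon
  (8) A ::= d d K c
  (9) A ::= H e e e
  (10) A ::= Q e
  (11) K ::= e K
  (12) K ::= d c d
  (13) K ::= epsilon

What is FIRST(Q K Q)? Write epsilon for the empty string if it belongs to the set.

FIRST(S): from S::=c e A we get {c}. So FIRST(S) = {c}.
FIRST(Q): from Q::=d we get {d}; from Q::=d c e S we get {d}; from Q::=epsilon we get {epsilon}. So FIRST(Q) = {epsilon, d}.
FIRST(K): from K::=e K we get {e}; from K::=d c d we get {d}; from K::=epsilon we get {epsilon}. So FIRST(K) = {epsilon, d, e}.
FIRST(H): from H::=A e e c we get {c, d, e}; from H::=Q H c we get {c, d, e}; from H::=c S e we get {c}. So FIRST(H) = {c, d, e}.
FIRST(A): from A::=d d K c we get {d}; from A::=H e e e we get {c, d, e}; from A::=Q e we get {d, e}. So FIRST(A) = {c, d, e}.
FIRST(Q K Q): take FIRST of each symbol in turn, carrying on past any symbol whose FIRST contains epsilon; result {epsilon, d, e}.

{epsilon, d, e}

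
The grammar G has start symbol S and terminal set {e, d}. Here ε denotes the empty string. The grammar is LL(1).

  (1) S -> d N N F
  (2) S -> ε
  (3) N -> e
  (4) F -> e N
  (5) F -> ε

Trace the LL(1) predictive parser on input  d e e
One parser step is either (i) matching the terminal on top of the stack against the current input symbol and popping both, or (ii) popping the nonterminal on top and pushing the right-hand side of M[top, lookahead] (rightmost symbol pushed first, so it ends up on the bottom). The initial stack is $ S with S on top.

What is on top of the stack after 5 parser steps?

step 1: stack=$ S  input=d e e $  — expand S -> d N N F
step 2: stack=$ F N N d  input=d e e $  — match d
step 3: stack=$ F N N  input=e e $  — expand N -> e
step 4: stack=$ F N e  input=e e $  — match e
step 5: stack=$ F N  input=e $  — expand N -> e
Stack after step 5: $ F e (top = e).

e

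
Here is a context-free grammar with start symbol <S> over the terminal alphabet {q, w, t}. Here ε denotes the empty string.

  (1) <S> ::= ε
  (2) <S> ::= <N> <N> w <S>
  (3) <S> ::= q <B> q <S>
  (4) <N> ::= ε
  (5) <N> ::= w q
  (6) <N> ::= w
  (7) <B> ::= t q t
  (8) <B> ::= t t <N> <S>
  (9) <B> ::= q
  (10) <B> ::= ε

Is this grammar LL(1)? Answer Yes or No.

No

FIRST(<S>) = {ε, q, w}
FIRST(<N>) = {ε, w}
FIRST(<B>) = {ε, q, t}
FOLLOW(<S>) = {$, q}
FOLLOW(<N>) = {q, w}
FOLLOW(<B>) = {q}
Cell M[<B>, q] receives both <B> ::= q and <B> ::= ε — the grammar is not LL(1).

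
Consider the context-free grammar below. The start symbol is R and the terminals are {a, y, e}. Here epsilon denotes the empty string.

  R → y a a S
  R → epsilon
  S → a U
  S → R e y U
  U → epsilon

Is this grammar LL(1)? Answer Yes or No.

Yes

FIRST(R) = {epsilon, y}
FIRST(S) = {a, e, y}
FIRST(U) = {epsilon}
FOLLOW(R) = {$, e}
FOLLOW(S) = {$, e}
FOLLOW(U) = {$, e}
Each cell of M receives at most one production.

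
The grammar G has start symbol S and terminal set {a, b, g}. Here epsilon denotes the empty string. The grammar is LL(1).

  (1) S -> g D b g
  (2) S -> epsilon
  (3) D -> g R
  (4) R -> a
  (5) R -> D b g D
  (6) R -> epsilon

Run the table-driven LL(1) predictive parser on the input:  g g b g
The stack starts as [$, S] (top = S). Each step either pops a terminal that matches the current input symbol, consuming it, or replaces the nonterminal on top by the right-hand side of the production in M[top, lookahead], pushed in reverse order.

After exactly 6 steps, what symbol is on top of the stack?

g

     Stack      Input      Action
  1  $ S        g g b g $  expand S -> g D b g
  2  $ g b D g  g g b g $  match g
  3  $ g b D    g b g $    expand D -> g R
  4  $ g b R g  g b g $    match g
  5  $ g b R    b g $      expand R -> epsilon
  6  $ g b      b g $      match b
Stack after step 6: $ g (top = g).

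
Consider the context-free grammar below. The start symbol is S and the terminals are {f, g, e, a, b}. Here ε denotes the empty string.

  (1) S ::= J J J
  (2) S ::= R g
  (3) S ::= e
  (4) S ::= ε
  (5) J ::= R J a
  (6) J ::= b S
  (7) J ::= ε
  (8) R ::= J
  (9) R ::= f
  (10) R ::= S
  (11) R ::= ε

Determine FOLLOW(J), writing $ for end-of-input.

{$, a, b, e, f, g}

FIRST(S) = {ε, a, b, e, f, g}  (via J J J, R g)
FIRST(J) = {ε, a, b, e, f, g}  (via R J a)
FIRST(R) = {ε, a, b, e, f, g}  (via J, S)
FOLLOW(S) includes $ since S is the start symbol.
FOLLOW(R): in S::=R g, R is followed by g with FIRST {g}; in J::=R J a, R is followed by J a with FIRST {a, b, e, f, g}. Thus FOLLOW(R) = {a, b, e, f, g}.
FOLLOW(S): in J::=b S, the suffix after S is empty, so FOLLOW(S) ⊇ FOLLOW(J) = {$, a, b, e, f, g}; in R::=S, the suffix after S is empty, so FOLLOW(S) ⊇ FOLLOW(R) = {a, b, e, f, g}. Thus FOLLOW(S) = {$, a, b, e, f, g}.
FOLLOW(J): in S::=J J J (occurrence 1), J is followed by J J with FIRST {ε, a, b, e, f, g}; in S::=J J J (occurrence 1), the suffix after J is nullable, so FOLLOW(J) ⊇ FOLLOW(S) = {$, a, b, e, f, g}; in S::=J J J (occurrence 2), J is followed by J with FIRST {ε, a, b, e, f, g}; in S::=J J J (occurrence 2), the suffix after J is nullable, so FOLLOW(J) ⊇ FOLLOW(S) = {$, a, b, e, f, g}; in S::=J J J (occurrence 3), the suffix after J is empty, so FOLLOW(J) ⊇ FOLLOW(S) = {$, a, b, e, f, g}; in J::=R J a, J is followed by a with FIRST {a}; in R::=J, the suffix after J is empty, so FOLLOW(J) ⊇ FOLLOW(R) = {a, b, e, f, g}. Thus FOLLOW(J) = {$, a, b, e, f, g}.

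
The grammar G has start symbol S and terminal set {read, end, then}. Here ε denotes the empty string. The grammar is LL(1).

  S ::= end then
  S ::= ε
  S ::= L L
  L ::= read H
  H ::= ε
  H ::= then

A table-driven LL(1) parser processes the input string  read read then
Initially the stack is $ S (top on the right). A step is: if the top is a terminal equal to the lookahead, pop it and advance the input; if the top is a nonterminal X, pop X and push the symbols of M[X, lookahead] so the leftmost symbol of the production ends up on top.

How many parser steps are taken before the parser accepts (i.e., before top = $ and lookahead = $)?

step 1: stack=$ S  input=read read then $  — expand S ::= L L
step 2: stack=$ L L  input=read read then $  — expand L ::= read H
step 3: stack=$ L H read  input=read read then $  — match read
step 4: stack=$ L H  input=read then $  — expand H ::= ε
step 5: stack=$ L  input=read then $  — expand L ::= read H
step 6: stack=$ H read  input=read then $  — match read
step 7: stack=$ H  input=then $  — expand H ::= then
step 8: stack=$ then  input=then $  — match then
Accept reached after 8 steps.

8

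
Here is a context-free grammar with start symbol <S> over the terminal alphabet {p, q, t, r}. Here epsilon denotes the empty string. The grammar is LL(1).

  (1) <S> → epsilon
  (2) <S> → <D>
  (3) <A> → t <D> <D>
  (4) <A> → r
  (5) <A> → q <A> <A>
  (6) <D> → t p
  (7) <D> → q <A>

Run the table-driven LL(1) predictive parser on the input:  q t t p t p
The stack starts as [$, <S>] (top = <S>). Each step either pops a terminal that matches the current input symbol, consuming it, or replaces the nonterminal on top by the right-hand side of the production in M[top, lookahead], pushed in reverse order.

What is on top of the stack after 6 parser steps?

step 1: stack=$ <S>  input=q t t p t p $  — expand <S> → <D>
step 2: stack=$ <D>  input=q t t p t p $  — expand <D> → q <A>
step 3: stack=$ <A> q  input=q t t p t p $  — match q
step 4: stack=$ <A>  input=t t p t p $  — expand <A> → t <D> <D>
step 5: stack=$ <D> <D> t  input=t t p t p $  — match t
step 6: stack=$ <D> <D>  input=t p t p $  — expand <D> → t p
Stack after step 6: $ <D> p t (top = t).

t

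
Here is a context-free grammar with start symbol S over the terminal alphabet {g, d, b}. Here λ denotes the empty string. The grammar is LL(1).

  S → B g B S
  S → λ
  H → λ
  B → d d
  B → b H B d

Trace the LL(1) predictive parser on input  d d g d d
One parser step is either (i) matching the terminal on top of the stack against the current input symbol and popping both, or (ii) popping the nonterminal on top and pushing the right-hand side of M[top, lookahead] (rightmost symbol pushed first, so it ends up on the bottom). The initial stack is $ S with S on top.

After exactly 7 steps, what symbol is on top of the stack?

step 1: stack=$ S  input=d d g d d $  — expand S → B g B S
step 2: stack=$ S B g B  input=d d g d d $  — expand B → d d
step 3: stack=$ S B g d d  input=d d g d d $  — match d
step 4: stack=$ S B g d  input=d g d d $  — match d
step 5: stack=$ S B g  input=g d d $  — match g
step 6: stack=$ S B  input=d d $  — expand B → d d
step 7: stack=$ S d d  input=d d $  — match d
Stack after step 7: $ S d (top = d).

d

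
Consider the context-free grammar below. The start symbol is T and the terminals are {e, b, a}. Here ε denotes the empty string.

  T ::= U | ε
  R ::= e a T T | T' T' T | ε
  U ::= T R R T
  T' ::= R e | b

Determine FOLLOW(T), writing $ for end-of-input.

FIRST(T): from T::=U we get {ε, b, e}; from T::=ε we get {ε}. So FIRST(T) = {ε, b, e}.
FIRST(R): from R::=e a T T we get {e}; from R::=T' T' T we get {b, e}; from R::=ε we get {ε}. So FIRST(R) = {ε, b, e}.
FIRST(U): from U::=T R R T we get {ε, b, e}. So FIRST(U) = {ε, b, e}.
FIRST(T'): from T'::=R e we get {b, e}; from T'::=b we get {b}. So FIRST(T') = {b, e}.
FOLLOW(T) includes $ since T is the start symbol.
FOLLOW(T): in R::=e a T T (occurrence 1), T is followed by T with FIRST {ε, b, e}; in R::=e a T T (occurrence 1), the suffix after T is nullable, so FOLLOW(T) ⊇ FOLLOW(R) = {$, b, e}; in R::=e a T T (occurrence 2), the suffix after T is empty, so FOLLOW(T) ⊇ FOLLOW(R) = {$, b, e}; in R::=T' T' T, the suffix after T is empty, so FOLLOW(T) ⊇ FOLLOW(R) = {$, b, e}; in U::=T R R T (occurrence 1), T is followed by R R T with FIRST {ε, b, e}; in U::=T R R T (occurrence 1), the suffix after T is nullable, so FOLLOW(T) ⊇ FOLLOW(U) = {$, b, e}; in U::=T R R T (occurrence 2), the suffix after T is empty, so FOLLOW(T) ⊇ FOLLOW(U) = {$, b, e}. Thus FOLLOW(T) = {$, b, e}.
FOLLOW(U): in T::=U, the suffix after U is empty, so FOLLOW(U) ⊇ FOLLOW(T) = {$, b, e}. Thus FOLLOW(U) = {$, b, e}.
FOLLOW(R): in U::=T R R T (occurrence 1), R is followed by R T with FIRST {ε, b, e}; in U::=T R R T (occurrence 1), the suffix after R is nullable, so FOLLOW(R) ⊇ FOLLOW(U) = {$, b, e}; in U::=T R R T (occurrence 2), R is followed by T with FIRST {ε, b, e}; in U::=T R R T (occurrence 2), the suffix after R is nullable, so FOLLOW(R) ⊇ FOLLOW(U) = {$, b, e}; in T'::=R e, R is followed by e with FIRST {e}. Thus FOLLOW(R) = {$, b, e}.
FOLLOW(T'): in R::=T' T' T (occurrence 1), T' is followed by T' T with FIRST {b, e}; in R::=T' T' T (occurrence 2), T' is followed by T with FIRST {ε, b, e}; in R::=T' T' T (occurrence 2), the suffix after T' is nullable, so FOLLOW(T') ⊇ FOLLOW(R) = {$, b, e}. Thus FOLLOW(T') = {$, b, e}.

{$, b, e}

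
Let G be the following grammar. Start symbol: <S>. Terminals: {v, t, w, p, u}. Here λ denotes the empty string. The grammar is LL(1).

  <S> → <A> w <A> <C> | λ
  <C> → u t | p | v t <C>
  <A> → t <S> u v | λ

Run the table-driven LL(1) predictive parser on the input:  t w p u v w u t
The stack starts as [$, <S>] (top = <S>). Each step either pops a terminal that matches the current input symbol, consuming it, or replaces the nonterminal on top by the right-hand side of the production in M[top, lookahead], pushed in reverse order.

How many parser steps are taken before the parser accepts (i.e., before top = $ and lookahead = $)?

16

      Stack                          Input              Action
   1  $ <S>                          t w p u v w u t $  expand <S> → <A> w <A> <C>
   2  $ <C> <A> w <A>                t w p u v w u t $  expand <A> → t <S> u v
   3  $ <C> <A> w v u <S> t          t w p u v w u t $  match t
   4  $ <C> <A> w v u <S>            w p u v w u t $    expand <S> → <A> w <A> <C>
   5  $ <C> <A> w v u <C> <A> w <A>  w p u v w u t $    expand <A> → λ
   6  $ <C> <A> w v u <C> <A> w      w p u v w u t $    match w
   7  $ <C> <A> w v u <C> <A>        p u v w u t $      expand <A> → λ
   8  $ <C> <A> w v u <C>            p u v w u t $      expand <C> → p
   9  $ <C> <A> w v u p              p u v w u t $      match p
  10  $ <C> <A> w v u                u v w u t $        match u
  11  $ <C> <A> w v                  v w u t $          match v
  12  $ <C> <A> w                    w u t $            match w
  13  $ <C> <A>                      u t $              expand <A> → λ
  14  $ <C>                          u t $              expand <C> → u t
  15  $ t u                          u t $              match u
  16  $ t                            t $                match t
Accept reached after 16 steps.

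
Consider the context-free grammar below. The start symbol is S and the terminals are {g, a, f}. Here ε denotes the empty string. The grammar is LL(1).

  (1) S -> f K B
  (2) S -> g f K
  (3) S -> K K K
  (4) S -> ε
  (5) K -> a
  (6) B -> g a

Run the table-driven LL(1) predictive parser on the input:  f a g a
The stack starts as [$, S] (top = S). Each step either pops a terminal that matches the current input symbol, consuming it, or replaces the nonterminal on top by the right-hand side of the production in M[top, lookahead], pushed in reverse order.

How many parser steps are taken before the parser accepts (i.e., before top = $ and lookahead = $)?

7

step 1: stack=$ S  input=f a g a $  — expand S -> f K B
step 2: stack=$ B K f  input=f a g a $  — match f
step 3: stack=$ B K  input=a g a $  — expand K -> a
step 4: stack=$ B a  input=a g a $  — match a
step 5: stack=$ B  input=g a $  — expand B -> g a
step 6: stack=$ a g  input=g a $  — match g
step 7: stack=$ a  input=a $  — match a
Accept reached after 7 steps.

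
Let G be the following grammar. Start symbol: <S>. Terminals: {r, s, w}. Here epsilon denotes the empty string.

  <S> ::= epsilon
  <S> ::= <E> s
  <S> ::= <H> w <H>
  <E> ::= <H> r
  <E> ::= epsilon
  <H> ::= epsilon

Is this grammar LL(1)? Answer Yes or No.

FIRST(<S>) = {epsilon, r, s, w}
FIRST(<E>) = {epsilon, r}
FIRST(<H>) = {epsilon}
FOLLOW(<S>) = {$}
FOLLOW(<E>) = {s}
FOLLOW(<H>) = {$, r, w}
Each cell of M receives at most one production.

Yes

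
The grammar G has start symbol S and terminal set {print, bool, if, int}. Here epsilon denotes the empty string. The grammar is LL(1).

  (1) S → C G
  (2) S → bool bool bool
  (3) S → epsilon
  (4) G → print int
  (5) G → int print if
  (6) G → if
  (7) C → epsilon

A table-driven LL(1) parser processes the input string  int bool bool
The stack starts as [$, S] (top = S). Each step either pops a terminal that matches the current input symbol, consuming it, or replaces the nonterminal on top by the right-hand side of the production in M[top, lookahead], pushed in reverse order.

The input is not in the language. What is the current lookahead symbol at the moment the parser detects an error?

bool

     Stack           Input            Action
  1  $ S             int bool bool $  expand S → C G
  2  $ G C           int bool bool $  expand C → epsilon
  3  $ G             int bool bool $  expand G → int print if
  4  $ if print int  int bool bool $  match int
  5  $ if print      bool bool $      error: top is terminal print but lookahead is bool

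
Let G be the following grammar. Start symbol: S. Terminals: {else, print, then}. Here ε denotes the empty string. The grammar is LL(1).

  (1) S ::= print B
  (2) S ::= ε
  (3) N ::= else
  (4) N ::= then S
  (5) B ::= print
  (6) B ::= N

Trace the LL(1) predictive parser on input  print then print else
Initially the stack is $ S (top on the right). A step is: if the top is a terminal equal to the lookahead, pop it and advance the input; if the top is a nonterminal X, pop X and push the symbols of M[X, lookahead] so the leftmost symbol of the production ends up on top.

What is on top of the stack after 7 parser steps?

step 1: stack=$ S  input=print then print else $  — expand S ::= print B
step 2: stack=$ B print  input=print then print else $  — match print
step 3: stack=$ B  input=then print else $  — expand B ::= N
step 4: stack=$ N  input=then print else $  — expand N ::= then S
step 5: stack=$ S then  input=then print else $  — match then
step 6: stack=$ S  input=print else $  — expand S ::= print B
step 7: stack=$ B print  input=print else $  — match print
Stack after step 7: $ B (top = B).

B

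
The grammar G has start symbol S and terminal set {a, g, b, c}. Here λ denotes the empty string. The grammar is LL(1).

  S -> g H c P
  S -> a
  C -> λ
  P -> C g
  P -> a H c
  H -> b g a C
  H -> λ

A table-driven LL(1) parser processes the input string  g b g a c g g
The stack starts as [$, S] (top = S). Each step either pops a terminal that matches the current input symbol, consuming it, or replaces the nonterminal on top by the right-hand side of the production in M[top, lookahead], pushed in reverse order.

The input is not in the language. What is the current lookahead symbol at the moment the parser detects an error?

g

      Stack          Input            Action
   1  $ S            g b g a c g g $  expand S -> g H c P
   2  $ P c H g      g b g a c g g $  match g
   3  $ P c H        b g a c g g $    expand H -> b g a C
   4  $ P c C a g b  b g a c g g $    match b
   5  $ P c C a g    g a c g g $      match g
   6  $ P c C a      a c g g $        match a
   7  $ P c C        c g g $          expand C -> λ
   8  $ P c          c g g $          match c
   9  $ P            g g $            expand P -> C g
  10  $ g C          g g $            expand C -> λ
  11  $ g            g g $            match g
  12  $              g $              error: stack empty but input remains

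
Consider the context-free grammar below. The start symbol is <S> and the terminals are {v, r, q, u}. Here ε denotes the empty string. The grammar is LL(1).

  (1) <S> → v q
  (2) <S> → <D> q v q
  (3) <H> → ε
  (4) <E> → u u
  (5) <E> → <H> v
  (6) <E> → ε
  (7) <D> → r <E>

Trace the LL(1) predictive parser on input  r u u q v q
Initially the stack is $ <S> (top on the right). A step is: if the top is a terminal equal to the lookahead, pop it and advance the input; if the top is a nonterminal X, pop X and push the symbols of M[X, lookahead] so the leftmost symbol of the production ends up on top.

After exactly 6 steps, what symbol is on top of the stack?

q

step 1: stack=$ <S>  input=r u u q v q $  — expand <S> → <D> q v q
step 2: stack=$ q v q <D>  input=r u u q v q $  — expand <D> → r <E>
step 3: stack=$ q v q <E> r  input=r u u q v q $  — match r
step 4: stack=$ q v q <E>  input=u u q v q $  — expand <E> → u u
step 5: stack=$ q v q u u  input=u u q v q $  — match u
step 6: stack=$ q v q u  input=u q v q $  — match u
Stack after step 6: $ q v q (top = q).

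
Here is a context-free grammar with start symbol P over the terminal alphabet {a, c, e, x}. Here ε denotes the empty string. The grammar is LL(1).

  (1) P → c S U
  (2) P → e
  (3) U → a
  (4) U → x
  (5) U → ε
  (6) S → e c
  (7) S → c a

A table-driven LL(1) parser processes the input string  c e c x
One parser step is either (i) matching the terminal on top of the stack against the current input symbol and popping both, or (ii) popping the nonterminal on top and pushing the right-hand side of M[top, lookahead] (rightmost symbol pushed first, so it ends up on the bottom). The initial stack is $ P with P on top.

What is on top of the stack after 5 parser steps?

     Stack    Input      Action
  1  $ P      c e c x $  expand P → c S U
  2  $ U S c  c e c x $  match c
  3  $ U S    e c x $    expand S → e c
  4  $ U c e  e c x $    match e
  5  $ U c    c x $      match c
Stack after step 5: $ U (top = U).

U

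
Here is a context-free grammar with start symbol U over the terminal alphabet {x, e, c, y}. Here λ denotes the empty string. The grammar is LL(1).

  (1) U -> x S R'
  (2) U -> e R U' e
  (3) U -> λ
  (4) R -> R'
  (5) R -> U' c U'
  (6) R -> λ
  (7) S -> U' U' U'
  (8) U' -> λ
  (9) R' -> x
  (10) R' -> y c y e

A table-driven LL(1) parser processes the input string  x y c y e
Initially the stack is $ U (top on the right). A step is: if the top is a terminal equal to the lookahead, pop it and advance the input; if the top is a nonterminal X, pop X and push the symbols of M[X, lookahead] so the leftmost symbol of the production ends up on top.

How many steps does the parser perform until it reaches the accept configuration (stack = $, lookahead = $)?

11

step 1: stack=$ U  input=x y c y e $  — expand U -> x S R'
step 2: stack=$ R' S x  input=x y c y e $  — match x
step 3: stack=$ R' S  input=y c y e $  — expand S -> U' U' U'
step 4: stack=$ R' U' U' U'  input=y c y e $  — expand U' -> λ
step 5: stack=$ R' U' U'  input=y c y e $  — expand U' -> λ
step 6: stack=$ R' U'  input=y c y e $  — expand U' -> λ
step 7: stack=$ R'  input=y c y e $  — expand R' -> y c y e
step 8: stack=$ e y c y  input=y c y e $  — match y
step 9: stack=$ e y c  input=c y e $  — match c
step 10: stack=$ e y  input=y e $  — match y
step 11: stack=$ e  input=e $  — match e
Accept reached after 11 steps.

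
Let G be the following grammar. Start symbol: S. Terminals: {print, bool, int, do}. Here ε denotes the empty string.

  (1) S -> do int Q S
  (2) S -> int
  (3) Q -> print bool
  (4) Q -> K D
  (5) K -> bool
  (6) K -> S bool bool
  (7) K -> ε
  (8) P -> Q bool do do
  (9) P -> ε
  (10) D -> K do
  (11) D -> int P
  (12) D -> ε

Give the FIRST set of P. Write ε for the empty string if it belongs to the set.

FIRST(S): from S->do int Q S we get {do}; from S->int we get {int}. So FIRST(S) = {do, int}.
FIRST(K): from K->bool we get {bool}; from K->S bool bool we get {do, int}; from K->ε we get {ε}. So FIRST(K) = {ε, bool, do, int}.
FIRST(D): from D->K do we get {bool, do, int}; from D->int P we get {int}; from D->ε we get {ε}. So FIRST(D) = {ε, bool, do, int}.
FIRST(Q): from Q->print bool we get {print}; from Q->K D we get {ε, bool, do, int}. So FIRST(Q) = {ε, bool, do, int, print}.
FIRST(P): from P->Q bool do do we get {bool, do, int, print}; from P->ε we get {ε}. So FIRST(P) = {ε, bool, do, int, print}.

{ε, bool, do, int, print}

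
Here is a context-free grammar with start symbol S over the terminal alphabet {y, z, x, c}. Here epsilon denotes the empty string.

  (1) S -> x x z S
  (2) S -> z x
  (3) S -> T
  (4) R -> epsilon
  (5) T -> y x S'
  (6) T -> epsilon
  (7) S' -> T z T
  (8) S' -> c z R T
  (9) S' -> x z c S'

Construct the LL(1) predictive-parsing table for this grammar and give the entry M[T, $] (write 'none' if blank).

T -> epsilon

FIRST(R): from R->epsilon we get {epsilon}. So FIRST(R) = {epsilon}.
FIRST(T): from T->y x S' we get {y}; from T->epsilon we get {epsilon}. So FIRST(T) = {epsilon, y}.
FIRST(S): from S->x x z S we get {x}; from S->z x we get {z}; from S->T we get {epsilon, y}. So FIRST(S) = {epsilon, x, y, z}.
FIRST(S'): from S'->T z T we get {y, z}; from S'->c z R T we get {c}; from S'->x z c S' we get {x}. So FIRST(S') = {c, x, y, z}.
FOLLOW(S) includes $ since S is the start symbol.
FOLLOW(S): in S->x x z S, the suffix after S is empty (adds nothing new). Thus FOLLOW(S) = {$}.
FOLLOW(T): in S->T, the suffix after T is empty, so FOLLOW(T) ⊇ FOLLOW(S) = {$}; in S'->T z T (occurrence 1), T is followed by z T with FIRST {z}; in S'->T z T (occurrence 2), the suffix after T is empty, so FOLLOW(T) ⊇ FOLLOW(S') = {$, z}; in S'->c z R T, the suffix after T is empty, so FOLLOW(T) ⊇ FOLLOW(S') = {$, z}. Thus FOLLOW(T) = {$, z}.
FOLLOW(S'): in T->y x S', the suffix after S' is empty, so FOLLOW(S') ⊇ FOLLOW(T) = {$, z}; in S'->x z c S', the suffix after S' is empty (adds nothing new). Thus FOLLOW(S') = {$, z}.
For T -> y x S': FIRST(y x S') = {y}, so it goes in M[T, t] for t ∈ {y}.
For T -> epsilon: FIRST(epsilon) = {epsilon}, so it goes in M[T, t] for t ∈ {}; since epsilon ∈ FIRST, also for every t ∈ FOLLOW(T) = {$, z}.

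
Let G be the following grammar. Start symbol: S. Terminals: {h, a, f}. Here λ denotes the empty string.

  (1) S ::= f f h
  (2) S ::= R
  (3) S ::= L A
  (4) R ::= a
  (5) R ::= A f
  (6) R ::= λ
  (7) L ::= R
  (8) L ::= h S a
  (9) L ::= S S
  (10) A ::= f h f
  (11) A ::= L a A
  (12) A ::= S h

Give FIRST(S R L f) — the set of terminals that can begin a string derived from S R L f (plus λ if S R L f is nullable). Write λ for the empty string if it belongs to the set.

{a, f, h}

FIRST(S) = {λ, a, f, h}  (via R, L A)
FIRST(R) = {λ, a, f, h}  (via A f)
FIRST(L) = {λ, a, f, h}  (via R, S S)
FIRST(A) = {a, f, h}  (via L a A, S h)
FIRST(S R L f): take FIRST of each symbol in turn, carrying on past any symbol whose FIRST contains λ; result {a, f, h}.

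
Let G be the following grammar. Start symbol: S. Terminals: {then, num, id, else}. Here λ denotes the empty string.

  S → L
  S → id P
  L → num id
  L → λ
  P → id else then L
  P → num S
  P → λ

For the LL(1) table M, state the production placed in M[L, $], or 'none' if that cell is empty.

L → λ

FIRST(L) = {λ, num}
FIRST(P) = {λ, id, num}
FIRST(S) = {λ, id, num}  (via L)
FOLLOW(S) includes $ since S is the start symbol.
FOLLOW(S): in P→num S, the suffix after S is empty, so FOLLOW(S) ⊇ FOLLOW(P) = {$}. Thus FOLLOW(S) = {$}.
FOLLOW(P): in S→id P, the suffix after P is empty, so FOLLOW(P) ⊇ FOLLOW(S) = {$}. Thus FOLLOW(P) = {$}.
FOLLOW(L): in S→L, the suffix after L is empty, so FOLLOW(L) ⊇ FOLLOW(S) = {$}; in P→id else then L, the suffix after L is empty, so FOLLOW(L) ⊇ FOLLOW(P) = {$}. Thus FOLLOW(L) = {$}.
For L → num id: FIRST(num id) = {num}, so it goes in M[L, t] for t ∈ {num}.
For L → λ: FIRST(λ) = {λ}, so it goes in M[L, t] for t ∈ {}; since λ ∈ FIRST, also for every t ∈ FOLLOW(L) = {$}.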